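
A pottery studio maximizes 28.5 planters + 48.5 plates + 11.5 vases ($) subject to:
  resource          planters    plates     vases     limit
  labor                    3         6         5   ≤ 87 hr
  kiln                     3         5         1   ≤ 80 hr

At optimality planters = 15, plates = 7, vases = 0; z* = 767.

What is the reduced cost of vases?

-2

Both labor and kiln are binding at x*.
From A_Bᵀ y = c: 3·y_labor + 3·y_kiln = 28.5; 6·y_labor + 5·y_kiln = 48.5.
Solving: y_labor = 1, y_kiln = 8.5.
Reduced cost of vases: c₃ − yᵀa₃ = 11.5 − (1·5 + 8.5·1) = 11.5 − 13.5 = -2.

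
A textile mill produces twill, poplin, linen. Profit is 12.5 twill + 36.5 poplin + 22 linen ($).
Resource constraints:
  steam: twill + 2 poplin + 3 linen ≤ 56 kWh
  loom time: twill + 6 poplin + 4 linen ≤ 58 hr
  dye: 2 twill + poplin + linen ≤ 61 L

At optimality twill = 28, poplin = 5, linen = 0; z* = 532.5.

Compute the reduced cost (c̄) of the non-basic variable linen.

-3.5

Check each constraint at x*: steam 38/56 (slack 18); loom time 58/58 (tight); dye 61/61 (tight).
By complementary slackness, y = 0 for the non-binding constraint.
From A_Bᵀ y = c: 1·y_loom time + 2·y_dye = 12.5; 6·y_loom time + 1·y_dye = 36.5.
This yields shadow prices y_loom time = 5.5, y_dye = 3.5.
Reduced cost of linen: c₃ − yᵀa₃ = 22 − (5.5·4 + 3.5·1) = 22 − 25.5 = -3.5.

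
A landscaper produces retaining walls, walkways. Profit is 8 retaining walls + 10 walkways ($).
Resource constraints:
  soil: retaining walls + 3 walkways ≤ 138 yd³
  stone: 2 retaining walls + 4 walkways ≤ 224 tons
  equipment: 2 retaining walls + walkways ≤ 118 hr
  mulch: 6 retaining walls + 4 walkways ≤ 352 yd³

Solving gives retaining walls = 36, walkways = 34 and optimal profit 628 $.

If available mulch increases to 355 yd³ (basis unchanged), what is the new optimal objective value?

Binding: soil and mulch. Non-binding: stone (16 unused), equipment (12 unused).
Slack constraints have shadow price 0 (complementary slackness).
From A_Bᵀ y = c: 1·y_soil + 6·y_mulch = 8; 3·y_soil + 4·y_mulch = 10.
Solving: y_soil = 2, y_mulch = 1.
Δz = y_mulch·Δb = 1 × (3) = 3, so new z* = 628 + 3 = 631.

631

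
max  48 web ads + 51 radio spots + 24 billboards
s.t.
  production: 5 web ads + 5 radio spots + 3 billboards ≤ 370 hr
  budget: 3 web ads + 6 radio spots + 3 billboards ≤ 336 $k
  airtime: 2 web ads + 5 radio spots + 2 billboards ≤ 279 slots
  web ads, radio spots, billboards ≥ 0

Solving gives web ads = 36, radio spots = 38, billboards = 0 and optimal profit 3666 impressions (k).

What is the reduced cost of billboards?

Check each constraint at x*: production 370/370 (tight); budget 336/336 (tight); airtime 262/279 (slack 17).
By complementary slackness, y = 0 for the non-binding constraint.
The binding rows give the dual system: 5·y_production + 3·y_budget = 48 and 5·y_production + 6·y_budget = 51.
Solving: y_production = 9, y_budget = 1.
Reduced cost of billboards: c₃ − yᵀa₃ = 24 − (9·3 + 1·3) = 24 − 30 = -6.

-6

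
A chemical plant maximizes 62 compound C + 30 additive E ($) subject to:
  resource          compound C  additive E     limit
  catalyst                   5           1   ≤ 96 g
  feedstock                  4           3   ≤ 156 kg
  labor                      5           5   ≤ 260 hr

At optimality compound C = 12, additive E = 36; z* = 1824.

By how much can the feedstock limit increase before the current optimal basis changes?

Binding constraints: catalyst, feedstock. The basis is B = [[5,1],[4,3]] with det 11.
Per unit increase in feedstock, x* moves by d = (-0.0909, 0.4545).
The basis stays optimal until labor becomes binding; allowable increase = 11 kg.

11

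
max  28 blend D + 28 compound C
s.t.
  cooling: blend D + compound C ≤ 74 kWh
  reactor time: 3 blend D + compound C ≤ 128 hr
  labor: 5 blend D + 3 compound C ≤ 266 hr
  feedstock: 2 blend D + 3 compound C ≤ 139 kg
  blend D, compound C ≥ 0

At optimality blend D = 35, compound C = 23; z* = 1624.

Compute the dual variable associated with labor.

Check each constraint at x*: cooling 58/74 (slack 16); reactor time 128/128 (tight); labor 244/266 (slack 22); feedstock 139/139 (tight).
Since cooling, labor are not tight, their duals are 0.
Dual feasibility on the basic columns requires 3·y_reactor time + 2·y_feedstock = 28, 1·y_reactor time + 3·y_feedstock = 28.
This yields shadow prices y_reactor time = 4, y_feedstock = 8.
Shadow price of labor = 0.

0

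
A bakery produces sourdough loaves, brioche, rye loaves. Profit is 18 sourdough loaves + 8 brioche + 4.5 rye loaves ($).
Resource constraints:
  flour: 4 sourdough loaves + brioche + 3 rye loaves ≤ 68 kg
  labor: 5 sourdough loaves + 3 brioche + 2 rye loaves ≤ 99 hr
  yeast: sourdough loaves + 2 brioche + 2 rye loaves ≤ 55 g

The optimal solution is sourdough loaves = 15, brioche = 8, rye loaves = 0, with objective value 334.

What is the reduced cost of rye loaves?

-5.5

At the optimum: flour uses 68 of 68 (binding); labor uses 99 of 99 (binding); yeast uses 31 of 55 (slack = 24).
By complementary slackness, y = 0 for the non-binding constraint.
From A_Bᵀ y = c: 4·y_flour + 5·y_labor = 18; 1·y_flour + 3·y_labor = 8.
Solving: y_flour = 2, y_labor = 2.
Reduced cost of rye loaves: c₃ − yᵀa₃ = 4.5 − (2·3 + 2·2) = 4.5 − 10 = -5.5.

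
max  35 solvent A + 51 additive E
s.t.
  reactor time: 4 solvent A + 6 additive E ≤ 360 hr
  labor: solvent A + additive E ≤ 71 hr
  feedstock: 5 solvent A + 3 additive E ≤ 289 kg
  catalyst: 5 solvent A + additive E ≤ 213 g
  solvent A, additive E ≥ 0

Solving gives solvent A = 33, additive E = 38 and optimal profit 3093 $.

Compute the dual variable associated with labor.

3

Binding: reactor time and labor. Non-binding: feedstock (10 unused), catalyst (10 unused).
By complementary slackness, y = 0 for the non-binding constraints.
From A_Bᵀ y = c: 4·y_reactor time + 1·y_labor = 35; 6·y_reactor time + 1·y_labor = 51.
This yields shadow prices y_reactor time = 8, y_labor = 3.
Shadow price of labor = 3.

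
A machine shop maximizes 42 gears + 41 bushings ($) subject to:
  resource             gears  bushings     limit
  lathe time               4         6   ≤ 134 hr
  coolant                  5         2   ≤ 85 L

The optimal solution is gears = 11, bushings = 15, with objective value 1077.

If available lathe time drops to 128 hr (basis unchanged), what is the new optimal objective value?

Check each constraint at x*: lathe time 134/134 (tight); coolant 85/85 (tight).
From A_Bᵀ y = c: 4·y_lathe time + 5·y_coolant = 42; 6·y_lathe time + 2·y_coolant = 41.
Solving: y_lathe time = 5.5, y_coolant = 4.
Δz = y_lathe time·Δb = 5.5 × (-6) = -33, so new z* = 1077 − 33 = 1044.

1044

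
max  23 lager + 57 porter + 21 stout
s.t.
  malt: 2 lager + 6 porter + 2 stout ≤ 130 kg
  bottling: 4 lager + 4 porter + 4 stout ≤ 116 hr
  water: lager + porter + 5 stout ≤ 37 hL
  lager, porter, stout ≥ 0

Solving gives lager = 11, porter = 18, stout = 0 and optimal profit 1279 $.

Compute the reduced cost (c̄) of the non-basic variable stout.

At the optimum: malt uses 130 of 130 (binding); bottling uses 116 of 116 (binding); water uses 29 of 37 (slack = 8).
Slack constraints have shadow price 0 (complementary slackness).
From A_Bᵀ y = c: 2·y_malt + 4·y_bottling = 23; 6·y_malt + 4·y_bottling = 57.
This yields shadow prices y_malt = 8.5, y_bottling = 1.5.
Reduced cost of stout: c₃ − yᵀa₃ = 21 − (8.5·2 + 1.5·4) = 21 − 23 = -2.

-2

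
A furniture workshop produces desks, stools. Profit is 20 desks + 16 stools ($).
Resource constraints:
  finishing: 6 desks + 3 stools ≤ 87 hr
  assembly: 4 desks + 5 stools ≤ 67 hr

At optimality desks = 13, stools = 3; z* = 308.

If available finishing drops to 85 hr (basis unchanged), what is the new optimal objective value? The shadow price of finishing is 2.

304

Δb = -2, so new z* = 308 + (2)·(-2) = 308 − 4 = 304.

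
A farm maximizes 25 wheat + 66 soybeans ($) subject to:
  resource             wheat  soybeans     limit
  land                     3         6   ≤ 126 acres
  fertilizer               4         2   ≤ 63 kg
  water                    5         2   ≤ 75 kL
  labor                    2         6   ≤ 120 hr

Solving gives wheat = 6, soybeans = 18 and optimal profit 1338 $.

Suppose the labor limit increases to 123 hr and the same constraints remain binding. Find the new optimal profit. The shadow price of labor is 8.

Δb = 3, so new z* = 1338 + (8)·(3) = 1338 + 24 = 1362.

1362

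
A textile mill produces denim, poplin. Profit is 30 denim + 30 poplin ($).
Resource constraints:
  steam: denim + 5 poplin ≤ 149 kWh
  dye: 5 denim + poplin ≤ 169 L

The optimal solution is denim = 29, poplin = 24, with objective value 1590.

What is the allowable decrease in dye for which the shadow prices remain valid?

139.2

Binding constraints: steam, dye. The basis is B = [[1,5],[5,1]] with det -24.
Per unit decrease in dye, x* moves by d = (-0.2083, 0.0417).
The basis stays optimal until denim reaches 0; allowable decrease = 139.2 L.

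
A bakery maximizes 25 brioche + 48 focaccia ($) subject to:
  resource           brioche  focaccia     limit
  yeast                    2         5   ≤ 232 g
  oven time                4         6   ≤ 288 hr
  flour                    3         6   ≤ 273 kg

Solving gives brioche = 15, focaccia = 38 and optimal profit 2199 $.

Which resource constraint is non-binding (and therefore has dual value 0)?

yeast

yeast: 220/232 (slack 12)
oven time: 288/288 (binding)
flour: 273/273 (binding)
By complementary slackness, a constraint with positive slack has shadow price 0 → yeast.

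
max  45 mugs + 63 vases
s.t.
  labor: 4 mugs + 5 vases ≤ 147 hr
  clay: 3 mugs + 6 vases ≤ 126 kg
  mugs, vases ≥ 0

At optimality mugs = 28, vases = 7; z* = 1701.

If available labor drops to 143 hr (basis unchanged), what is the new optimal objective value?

1665

Both labor and clay are binding at x*.
From A_Bᵀ y = c: 4·y_labor + 3·y_clay = 45; 5·y_labor + 6·y_clay = 63.
This yields shadow prices y_labor = 9, y_clay = 3.
Δz = y_labor·Δb = 9 × (-4) = -36, so new z* = 1701 − 36 = 1665.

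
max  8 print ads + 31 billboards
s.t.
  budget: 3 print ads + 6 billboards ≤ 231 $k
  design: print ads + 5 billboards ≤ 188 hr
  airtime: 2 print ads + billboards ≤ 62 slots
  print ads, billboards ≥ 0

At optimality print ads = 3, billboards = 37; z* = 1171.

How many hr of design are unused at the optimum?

0

design used = 1·3 + 5·37 = 188; slack = 188 − 188 = 0.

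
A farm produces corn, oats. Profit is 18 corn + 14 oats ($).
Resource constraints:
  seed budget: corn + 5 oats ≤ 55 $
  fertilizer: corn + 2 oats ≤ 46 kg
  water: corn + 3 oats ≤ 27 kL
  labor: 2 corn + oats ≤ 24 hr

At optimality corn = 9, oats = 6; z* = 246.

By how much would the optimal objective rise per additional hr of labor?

At the optimum: seed budget uses 39 of 55 (slack = 16); fertilizer uses 21 of 46 (slack = 25); water uses 27 of 27 (binding); labor uses 24 of 24 (binding).
Since seed budget, fertilizer are not tight, their duals are 0.
From A_Bᵀ y = c: 1·y_water + 2·y_labor = 18; 3·y_water + 1·y_labor = 14.
Solving: y_water = 2, y_labor = 8.
Shadow price of labor = 8.

8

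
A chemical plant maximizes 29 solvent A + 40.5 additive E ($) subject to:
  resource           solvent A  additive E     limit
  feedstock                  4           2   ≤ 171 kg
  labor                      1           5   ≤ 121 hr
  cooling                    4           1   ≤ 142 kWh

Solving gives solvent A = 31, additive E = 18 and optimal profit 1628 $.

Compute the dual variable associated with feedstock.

Check each constraint at x*: feedstock 160/171 (slack 11); labor 121/121 (tight); cooling 142/142 (tight).
Slack constraints have shadow price 0 (complementary slackness).
Dual feasibility on the basic columns requires 1·y_labor + 4·y_cooling = 29, 5·y_labor + 1·y_cooling = 40.5.
This yields shadow prices y_labor = 7, y_cooling = 5.5.
Shadow price of feedstock = 0.

0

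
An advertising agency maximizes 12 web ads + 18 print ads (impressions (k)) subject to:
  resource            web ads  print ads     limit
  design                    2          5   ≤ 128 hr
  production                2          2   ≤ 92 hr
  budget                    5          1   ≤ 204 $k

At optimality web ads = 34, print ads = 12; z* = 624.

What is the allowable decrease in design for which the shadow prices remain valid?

Binding constraints: design, production. The basis is B = [[2,5],[2,2]] with det -6.
Per unit decrease in design, x* moves by d = (0.3333, -0.3333).
The basis stays optimal until budget becomes binding; allowable decrease = 16.5 hr.

16.5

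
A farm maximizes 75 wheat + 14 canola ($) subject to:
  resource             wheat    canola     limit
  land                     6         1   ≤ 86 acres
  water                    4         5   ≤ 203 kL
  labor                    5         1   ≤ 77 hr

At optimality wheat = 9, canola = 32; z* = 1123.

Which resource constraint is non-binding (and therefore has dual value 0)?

land: 86/86 (binding)
water: 196/203 (slack 7)
labor: 77/77 (binding)
By complementary slackness, a constraint with positive slack has shadow price 0 → water.

water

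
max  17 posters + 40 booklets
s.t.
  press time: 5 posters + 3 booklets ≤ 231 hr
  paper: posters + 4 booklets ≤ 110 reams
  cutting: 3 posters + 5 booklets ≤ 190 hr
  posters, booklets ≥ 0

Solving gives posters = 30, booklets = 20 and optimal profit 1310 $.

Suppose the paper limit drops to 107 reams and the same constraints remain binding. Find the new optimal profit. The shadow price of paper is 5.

Δb = -3, so new z* = 1310 + (5)·(-3) = 1310 − 15 = 1295.

1295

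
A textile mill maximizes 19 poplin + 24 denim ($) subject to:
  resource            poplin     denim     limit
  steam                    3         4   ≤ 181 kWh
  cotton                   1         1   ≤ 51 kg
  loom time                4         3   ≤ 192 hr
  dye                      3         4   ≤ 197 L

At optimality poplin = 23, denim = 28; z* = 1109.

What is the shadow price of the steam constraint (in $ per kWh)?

Check each constraint at x*: steam 181/181 (tight); cotton 51/51 (tight); loom time 176/192 (slack 16); dye 181/197 (slack 16).
Slack constraints have shadow price 0 (complementary slackness).
Dual feasibility on the basic columns requires 3·y_steam + 1·y_cotton = 19, 4·y_steam + 1·y_cotton = 24.
Solving: y_steam = 5, y_cotton = 4.
Shadow price of steam = 5.

5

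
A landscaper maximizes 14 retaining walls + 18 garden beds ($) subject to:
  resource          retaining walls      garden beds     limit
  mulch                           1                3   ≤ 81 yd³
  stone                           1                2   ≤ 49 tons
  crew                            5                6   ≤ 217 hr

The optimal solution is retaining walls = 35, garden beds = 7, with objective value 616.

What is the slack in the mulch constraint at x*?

mulch used = 1·35 + 3·7 = 56; slack = 81 − 56 = 25.

25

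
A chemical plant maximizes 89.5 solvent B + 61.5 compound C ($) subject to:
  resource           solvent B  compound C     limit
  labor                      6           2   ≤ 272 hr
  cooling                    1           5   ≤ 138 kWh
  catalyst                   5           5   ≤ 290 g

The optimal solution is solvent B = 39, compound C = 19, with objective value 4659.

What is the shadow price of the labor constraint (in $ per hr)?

7

Check each constraint at x*: labor 272/272 (tight); cooling 134/138 (slack 4); catalyst 290/290 (tight).
By complementary slackness, y = 0 for the non-binding constraint.
Dual feasibility on the basic columns requires 6·y_labor + 5·y_catalyst = 89.5, 2·y_labor + 5·y_catalyst = 61.5.
→ y_labor = 7 and y_catalyst = 9.5.
Shadow price of labor = 7.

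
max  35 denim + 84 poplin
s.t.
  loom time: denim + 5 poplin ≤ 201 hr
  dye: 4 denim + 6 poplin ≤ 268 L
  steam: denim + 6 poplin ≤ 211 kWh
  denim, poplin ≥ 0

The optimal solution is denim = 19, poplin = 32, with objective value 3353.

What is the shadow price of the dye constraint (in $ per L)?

7

At the optimum: loom time uses 179 of 201 (slack = 22); dye uses 268 of 268 (binding); steam uses 211 of 211 (binding).
By complementary slackness, y = 0 for the non-binding constraint.
The binding rows give the dual system: 4·y_dye + 1·y_steam = 35 and 6·y_dye + 6·y_steam = 84.
→ y_dye = 7 and y_steam = 7.
Shadow price of dye = 7.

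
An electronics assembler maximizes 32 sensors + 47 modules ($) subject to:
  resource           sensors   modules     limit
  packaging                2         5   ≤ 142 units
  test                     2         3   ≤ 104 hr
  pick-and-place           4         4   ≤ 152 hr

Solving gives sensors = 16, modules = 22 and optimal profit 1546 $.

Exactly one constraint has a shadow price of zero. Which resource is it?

test

packaging: 142/142 (binding)
test: 98/104 (slack 6)
pick-and-place: 152/152 (binding)
By complementary slackness, a constraint with positive slack has shadow price 0 → test.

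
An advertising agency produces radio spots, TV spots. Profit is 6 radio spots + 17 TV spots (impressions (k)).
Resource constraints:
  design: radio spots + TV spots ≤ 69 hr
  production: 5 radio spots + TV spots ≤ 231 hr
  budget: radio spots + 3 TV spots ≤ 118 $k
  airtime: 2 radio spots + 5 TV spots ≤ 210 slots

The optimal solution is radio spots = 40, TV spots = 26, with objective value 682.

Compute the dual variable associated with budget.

4

Check each constraint at x*: design 66/69 (slack 3); production 226/231 (slack 5); budget 118/118 (tight); airtime 210/210 (tight).
By complementary slackness, y = 0 for the non-binding constraints.
Dual feasibility on the basic columns requires 1·y_budget + 2·y_airtime = 6, 3·y_budget + 5·y_airtime = 17.
Solving: y_budget = 4, y_airtime = 1.
Shadow price of budget = 4.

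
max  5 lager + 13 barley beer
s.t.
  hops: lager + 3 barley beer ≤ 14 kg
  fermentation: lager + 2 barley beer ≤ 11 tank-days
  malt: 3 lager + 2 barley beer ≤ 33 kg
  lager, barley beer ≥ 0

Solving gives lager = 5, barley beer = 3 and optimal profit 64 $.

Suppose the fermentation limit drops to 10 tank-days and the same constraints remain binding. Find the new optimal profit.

62

Check each constraint at x*: hops 14/14 (tight); fermentation 11/11 (tight); malt 21/33 (slack 12).
Since malt is not tight, its dual is 0.
The binding rows give the dual system: 1·y_hops + 1·y_fermentation = 5 and 3·y_hops + 2·y_fermentation = 13.
This yields shadow prices y_hops = 3, y_fermentation = 2.
Δz = y_fermentation·Δb = 2 × (-1) = -2, so new z* = 64 − 2 = 62.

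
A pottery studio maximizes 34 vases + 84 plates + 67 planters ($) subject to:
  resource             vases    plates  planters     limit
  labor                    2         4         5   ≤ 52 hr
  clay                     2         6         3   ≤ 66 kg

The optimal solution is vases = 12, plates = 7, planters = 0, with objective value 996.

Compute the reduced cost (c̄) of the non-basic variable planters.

Check each constraint at x*: labor 52/52 (tight); clay 66/66 (tight).
The binding rows give the dual system: 2·y_labor + 2·y_clay = 34 and 4·y_labor + 6·y_clay = 84.
→ y_labor = 9 and y_clay = 8.
Reduced cost of planters: c₃ − yᵀa₃ = 67 − (9·5 + 8·3) = 67 − 69 = -2.

-2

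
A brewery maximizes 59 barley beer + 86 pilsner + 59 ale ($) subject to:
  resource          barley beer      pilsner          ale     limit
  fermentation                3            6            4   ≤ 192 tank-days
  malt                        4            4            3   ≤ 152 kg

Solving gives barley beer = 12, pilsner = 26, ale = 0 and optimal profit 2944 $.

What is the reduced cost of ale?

-1

Both fermentation and malt are binding at x*.
From A_Bᵀ y = c: 3·y_fermentation + 4·y_malt = 59; 6·y_fermentation + 4·y_malt = 86.
→ y_fermentation = 9 and y_malt = 8.
Reduced cost of ale: c₃ − yᵀa₃ = 59 − (9·4 + 8·3) = 59 − 60 = -1.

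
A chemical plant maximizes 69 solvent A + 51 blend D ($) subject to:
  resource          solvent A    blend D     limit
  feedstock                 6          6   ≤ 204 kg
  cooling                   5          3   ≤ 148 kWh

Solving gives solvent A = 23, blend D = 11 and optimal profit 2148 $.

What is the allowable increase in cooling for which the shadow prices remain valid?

22

Binding constraints: feedstock, cooling. The basis is B = [[6,6],[5,3]] with det -12.
Per unit increase in cooling, x* moves by d = (0.5, -0.5).
The basis stays optimal until blend D reaches 0; allowable increase = 22 kWh.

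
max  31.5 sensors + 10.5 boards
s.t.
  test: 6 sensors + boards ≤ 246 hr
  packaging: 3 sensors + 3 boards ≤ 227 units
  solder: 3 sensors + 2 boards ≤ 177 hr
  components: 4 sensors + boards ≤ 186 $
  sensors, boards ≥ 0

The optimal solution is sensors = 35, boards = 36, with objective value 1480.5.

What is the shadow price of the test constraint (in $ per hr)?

At the optimum: test uses 246 of 246 (binding); packaging uses 213 of 227 (slack = 14); solder uses 177 of 177 (binding); components uses 176 of 186 (slack = 10).
Slack constraints have shadow price 0 (complementary slackness).
Dual feasibility on the basic columns requires 6·y_test + 3·y_solder = 31.5, 1·y_test + 2·y_solder = 10.5.
Solving: y_test = 3.5, y_solder = 3.5.
Shadow price of test = 3.5.

3.5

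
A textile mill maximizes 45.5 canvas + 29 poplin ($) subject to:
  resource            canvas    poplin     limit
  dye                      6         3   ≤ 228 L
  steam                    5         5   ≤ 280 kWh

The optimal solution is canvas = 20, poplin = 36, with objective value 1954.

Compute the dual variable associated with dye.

5.5

Both dye and steam are binding at x*.
From A_Bᵀ y = c: 6·y_dye + 5·y_steam = 45.5; 3·y_dye + 5·y_steam = 29.
→ y_dye = 5.5 and y_steam = 2.5.
Shadow price of dye = 5.5.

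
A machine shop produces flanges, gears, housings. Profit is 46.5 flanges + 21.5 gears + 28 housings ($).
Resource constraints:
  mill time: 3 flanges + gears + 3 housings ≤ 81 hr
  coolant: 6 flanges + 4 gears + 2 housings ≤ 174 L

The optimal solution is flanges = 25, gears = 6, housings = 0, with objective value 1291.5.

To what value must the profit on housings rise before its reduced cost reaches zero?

Both mill time and coolant are binding at x*.
Dual feasibility on the basic columns requires 3·y_mill time + 6·y_coolant = 46.5, 1·y_mill time + 4·y_coolant = 21.5.
This yields shadow prices y_mill time = 9.5, y_coolant = 3.
housings enters the basis when its profit ≥ yᵀa₃ = 9.5·3 + 3·2 = 34.5.

34.5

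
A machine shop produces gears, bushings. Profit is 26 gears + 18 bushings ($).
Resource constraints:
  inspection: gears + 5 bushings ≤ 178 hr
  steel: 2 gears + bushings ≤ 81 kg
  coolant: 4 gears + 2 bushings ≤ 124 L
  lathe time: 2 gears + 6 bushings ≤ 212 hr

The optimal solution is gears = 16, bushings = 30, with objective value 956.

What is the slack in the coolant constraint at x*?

0

coolant used = 4·16 + 2·30 = 124; slack = 124 − 124 = 0.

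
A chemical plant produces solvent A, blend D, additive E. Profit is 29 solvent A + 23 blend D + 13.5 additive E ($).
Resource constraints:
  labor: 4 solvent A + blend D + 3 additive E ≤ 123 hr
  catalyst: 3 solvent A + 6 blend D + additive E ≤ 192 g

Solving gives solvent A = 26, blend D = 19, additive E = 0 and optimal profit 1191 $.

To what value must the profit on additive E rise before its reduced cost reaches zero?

At the optimum: labor uses 123 of 123 (binding); catalyst uses 192 of 192 (binding).
Dual feasibility on the basic columns requires 4·y_labor + 3·y_catalyst = 29, 1·y_labor + 6·y_catalyst = 23.
Solving: y_labor = 5, y_catalyst = 3.
additive E enters the basis when its profit ≥ yᵀa₃ = 5·3 + 3·1 = 18.

18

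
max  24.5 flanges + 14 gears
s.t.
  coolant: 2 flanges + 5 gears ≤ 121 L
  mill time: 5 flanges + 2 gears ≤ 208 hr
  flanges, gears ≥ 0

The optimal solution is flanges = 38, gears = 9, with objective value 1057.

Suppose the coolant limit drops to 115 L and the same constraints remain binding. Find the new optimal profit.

1051

Both coolant and mill time are binding at x*.
The binding rows give the dual system: 2·y_coolant + 5·y_mill time = 24.5 and 5·y_coolant + 2·y_mill time = 14.
Solving: y_coolant = 1, y_mill time = 4.5.
Δz = y_coolant·Δb = 1 × (-6) = -6, so new z* = 1057 − 6 = 1051.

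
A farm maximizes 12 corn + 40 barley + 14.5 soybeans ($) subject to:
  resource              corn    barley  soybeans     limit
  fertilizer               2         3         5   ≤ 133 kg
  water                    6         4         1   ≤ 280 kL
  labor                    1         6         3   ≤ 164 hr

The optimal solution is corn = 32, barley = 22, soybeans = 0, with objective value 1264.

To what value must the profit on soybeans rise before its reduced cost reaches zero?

Binding: water and labor. Non-binding: fertilizer (3 unused).
Since fertilizer is not tight, its dual is 0.
The binding rows give the dual system: 6·y_water + 1·y_labor = 12 and 4·y_water + 6·y_labor = 40.
→ y_water = 1 and y_labor = 6.
soybeans enters the basis when its profit ≥ yᵀa₃ = 1·1 + 6·3 = 19.

19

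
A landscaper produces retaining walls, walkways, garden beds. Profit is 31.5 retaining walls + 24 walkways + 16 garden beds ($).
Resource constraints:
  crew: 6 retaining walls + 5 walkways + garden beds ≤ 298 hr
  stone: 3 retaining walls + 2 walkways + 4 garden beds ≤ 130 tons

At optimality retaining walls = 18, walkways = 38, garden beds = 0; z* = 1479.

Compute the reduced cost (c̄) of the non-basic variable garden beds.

-5

Both crew and stone are binding at x*.
The binding rows give the dual system: 6·y_crew + 3·y_stone = 31.5 and 5·y_crew + 2·y_stone = 24.
→ y_crew = 3 and y_stone = 4.5.
Reduced cost of garden beds: c₃ − yᵀa₃ = 16 − (3·1 + 4.5·4) = 16 − 21 = -5.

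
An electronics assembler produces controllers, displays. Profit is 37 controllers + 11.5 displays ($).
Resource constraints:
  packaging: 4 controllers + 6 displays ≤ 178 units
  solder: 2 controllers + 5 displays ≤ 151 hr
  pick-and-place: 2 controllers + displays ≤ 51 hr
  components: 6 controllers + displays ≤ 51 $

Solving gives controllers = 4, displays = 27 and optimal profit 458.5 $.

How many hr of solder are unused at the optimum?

8

solder used = 2·4 + 5·27 = 143; slack = 151 − 143 = 8.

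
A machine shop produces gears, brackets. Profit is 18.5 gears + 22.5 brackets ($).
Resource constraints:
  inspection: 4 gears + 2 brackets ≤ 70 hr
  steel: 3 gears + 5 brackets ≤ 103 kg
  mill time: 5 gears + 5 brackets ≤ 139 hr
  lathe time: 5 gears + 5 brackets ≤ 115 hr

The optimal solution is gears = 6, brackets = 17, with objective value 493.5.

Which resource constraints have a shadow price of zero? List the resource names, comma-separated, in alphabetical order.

inspection, mill time

inspection: 58/70 (slack 12)
steel: 103/103 (binding)
mill time: 115/139 (slack 24)
lathe time: 115/115 (binding)
By complementary slackness, a constraint with positive slack has shadow price 0 → inspection, mill time.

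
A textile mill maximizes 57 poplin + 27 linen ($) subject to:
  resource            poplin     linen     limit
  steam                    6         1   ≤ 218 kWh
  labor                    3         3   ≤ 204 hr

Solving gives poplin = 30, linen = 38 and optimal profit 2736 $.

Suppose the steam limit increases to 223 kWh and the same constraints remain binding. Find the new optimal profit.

Check each constraint at x*: steam 218/218 (tight); labor 204/204 (tight).
The binding rows give the dual system: 6·y_steam + 3·y_labor = 57 and 1·y_steam + 3·y_labor = 27.
This yields shadow prices y_steam = 6, y_labor = 7.
Δz = y_steam·Δb = 6 × (5) = 30, so new z* = 2736 + 30 = 2766.

2766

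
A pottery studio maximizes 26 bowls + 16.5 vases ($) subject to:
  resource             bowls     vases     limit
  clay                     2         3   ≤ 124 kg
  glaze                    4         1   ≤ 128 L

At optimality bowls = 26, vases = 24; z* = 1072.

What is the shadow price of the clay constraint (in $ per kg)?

At the optimum: clay uses 124 of 124 (binding); glaze uses 128 of 128 (binding).
Dual feasibility on the basic columns requires 2·y_clay + 4·y_glaze = 26, 3·y_clay + 1·y_glaze = 16.5.
→ y_clay = 4 and y_glaze = 4.5.
Shadow price of clay = 4.

4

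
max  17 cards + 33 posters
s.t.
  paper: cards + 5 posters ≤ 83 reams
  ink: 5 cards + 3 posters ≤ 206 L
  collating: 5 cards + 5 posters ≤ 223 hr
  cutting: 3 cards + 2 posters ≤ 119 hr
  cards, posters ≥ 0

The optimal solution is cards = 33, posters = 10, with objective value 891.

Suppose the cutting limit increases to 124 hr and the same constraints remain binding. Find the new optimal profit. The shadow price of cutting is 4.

Δb = 5, so new z* = 891 + (4)·(5) = 891 + 20 = 911.

911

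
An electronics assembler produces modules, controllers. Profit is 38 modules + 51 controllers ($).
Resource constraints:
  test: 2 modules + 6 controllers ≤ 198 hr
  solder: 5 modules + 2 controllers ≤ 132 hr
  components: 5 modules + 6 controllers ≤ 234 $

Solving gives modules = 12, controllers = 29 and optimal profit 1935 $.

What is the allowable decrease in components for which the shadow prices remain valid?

36

Binding constraints: test, components. The basis is B = [[2,6],[5,6]] with det -18.
Per unit decrease in components, x* moves by d = (-0.3333, 0.1111).
The basis stays optimal until modules reaches 0; allowable decrease = 36 $.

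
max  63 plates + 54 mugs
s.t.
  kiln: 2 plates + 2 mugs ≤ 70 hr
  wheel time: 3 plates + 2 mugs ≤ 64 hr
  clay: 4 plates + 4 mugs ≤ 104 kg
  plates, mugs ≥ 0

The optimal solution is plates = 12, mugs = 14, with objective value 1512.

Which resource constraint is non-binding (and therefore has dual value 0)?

kiln: 52/70 (slack 18)
wheel time: 64/64 (binding)
clay: 104/104 (binding)
By complementary slackness, a constraint with positive slack has shadow price 0 → kiln.

kiln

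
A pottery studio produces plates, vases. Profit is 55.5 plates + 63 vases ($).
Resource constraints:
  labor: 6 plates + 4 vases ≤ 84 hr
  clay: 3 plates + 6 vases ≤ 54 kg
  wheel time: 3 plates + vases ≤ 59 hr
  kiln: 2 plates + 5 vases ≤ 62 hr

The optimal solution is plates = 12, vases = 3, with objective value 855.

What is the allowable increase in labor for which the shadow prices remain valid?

24

Binding constraints: labor, clay. The basis is B = [[6,4],[3,6]] with det 24.
Per unit increase in labor, x* moves by d = (0.25, -0.125).
The basis stays optimal until vases reaches 0; allowable increase = 24 hr.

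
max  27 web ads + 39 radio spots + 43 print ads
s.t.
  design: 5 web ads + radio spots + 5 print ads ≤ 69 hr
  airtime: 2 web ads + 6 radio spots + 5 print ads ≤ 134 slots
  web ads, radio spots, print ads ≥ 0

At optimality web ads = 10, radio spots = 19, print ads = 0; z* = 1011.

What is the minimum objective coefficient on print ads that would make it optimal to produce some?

45

At the optimum: design uses 69 of 69 (binding); airtime uses 134 of 134 (binding).
The binding rows give the dual system: 5·y_design + 2·y_airtime = 27 and 1·y_design + 6·y_airtime = 39.
Solving: y_design = 3, y_airtime = 6.
print ads enters the basis when its profit ≥ yᵀa₃ = 3·5 + 6·5 = 45.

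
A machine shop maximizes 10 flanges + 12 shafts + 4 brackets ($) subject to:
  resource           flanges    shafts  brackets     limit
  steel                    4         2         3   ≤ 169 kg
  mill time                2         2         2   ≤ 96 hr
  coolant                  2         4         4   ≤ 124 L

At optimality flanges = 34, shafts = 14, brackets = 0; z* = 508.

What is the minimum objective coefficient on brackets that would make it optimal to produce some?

12

Check each constraint at x*: steel 164/169 (slack 5); mill time 96/96 (tight); coolant 124/124 (tight).
Since steel is not tight, its dual is 0.
Dual feasibility on the basic columns requires 2·y_mill time + 2·y_coolant = 10, 2·y_mill time + 4·y_coolant = 12.
Solving: y_mill time = 4, y_coolant = 1.
brackets enters the basis when its profit ≥ yᵀa₃ = 4·2 + 1·4 = 12.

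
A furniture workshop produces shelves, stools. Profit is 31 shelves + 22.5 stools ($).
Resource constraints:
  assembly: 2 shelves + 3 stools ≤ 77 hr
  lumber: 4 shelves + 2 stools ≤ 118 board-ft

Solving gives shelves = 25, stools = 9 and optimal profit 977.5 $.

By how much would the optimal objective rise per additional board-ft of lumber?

At the optimum: assembly uses 77 of 77 (binding); lumber uses 118 of 118 (binding).
From A_Bᵀ y = c: 2·y_assembly + 4·y_lumber = 31; 3·y_assembly + 2·y_lumber = 22.5.
→ y_assembly = 3.5 and y_lumber = 6.
Shadow price of lumber = 6.

6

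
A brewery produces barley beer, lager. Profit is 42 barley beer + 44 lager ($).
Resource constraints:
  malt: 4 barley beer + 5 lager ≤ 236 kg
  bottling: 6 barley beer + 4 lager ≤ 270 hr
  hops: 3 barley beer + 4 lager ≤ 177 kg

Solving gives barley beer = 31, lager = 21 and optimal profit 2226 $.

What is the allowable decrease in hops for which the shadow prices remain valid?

Binding constraints: bottling, hops. The basis is B = [[6,4],[3,4]] with det 12.
Per unit decrease in hops, x* moves by d = (0.3333, -0.5).
The basis stays optimal until lager reaches 0; allowable decrease = 42 kg.

42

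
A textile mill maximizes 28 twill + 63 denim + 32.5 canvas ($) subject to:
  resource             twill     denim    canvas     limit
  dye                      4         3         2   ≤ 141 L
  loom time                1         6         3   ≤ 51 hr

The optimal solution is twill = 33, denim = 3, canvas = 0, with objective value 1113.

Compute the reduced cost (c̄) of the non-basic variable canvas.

Check each constraint at x*: dye 141/141 (tight); loom time 51/51 (tight).
Dual feasibility on the basic columns requires 4·y_dye + 1·y_loom time = 28, 3·y_dye + 6·y_loom time = 63.
→ y_dye = 5 and y_loom time = 8.
Reduced cost of canvas: c₃ − yᵀa₃ = 32.5 − (5·2 + 8·3) = 32.5 − 34 = -1.5.

-1.5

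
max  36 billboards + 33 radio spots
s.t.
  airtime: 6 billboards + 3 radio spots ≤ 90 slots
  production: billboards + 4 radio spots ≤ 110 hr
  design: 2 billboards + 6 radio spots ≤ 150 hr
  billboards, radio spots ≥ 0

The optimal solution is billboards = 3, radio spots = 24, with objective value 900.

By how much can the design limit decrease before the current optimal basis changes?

Binding constraints: airtime, design. The basis is B = [[6,3],[2,6]] with det 30.
Per unit decrease in design, x* moves by d = (0.1, -0.2).
The basis stays optimal until radio spots reaches 0; allowable decrease = 120 hr.

120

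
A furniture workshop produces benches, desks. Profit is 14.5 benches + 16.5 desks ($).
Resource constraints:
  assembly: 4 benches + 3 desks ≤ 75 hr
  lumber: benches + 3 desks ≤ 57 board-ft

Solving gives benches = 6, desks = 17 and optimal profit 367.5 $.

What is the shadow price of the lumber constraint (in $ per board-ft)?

Check each constraint at x*: assembly 75/75 (tight); lumber 57/57 (tight).
From A_Bᵀ y = c: 4·y_assembly + 1·y_lumber = 14.5; 3·y_assembly + 3·y_lumber = 16.5.
This yields shadow prices y_assembly = 3, y_lumber = 2.5.
Shadow price of lumber = 2.5.

2.5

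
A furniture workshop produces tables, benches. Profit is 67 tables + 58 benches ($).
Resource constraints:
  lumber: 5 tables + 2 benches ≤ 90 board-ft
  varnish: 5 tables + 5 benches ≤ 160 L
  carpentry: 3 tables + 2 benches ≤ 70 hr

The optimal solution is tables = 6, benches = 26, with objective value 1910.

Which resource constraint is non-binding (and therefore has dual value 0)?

lumber: 82/90 (slack 8)
varnish: 160/160 (binding)
carpentry: 70/70 (binding)
By complementary slackness, a constraint with positive slack has shadow price 0 → lumber.

lumber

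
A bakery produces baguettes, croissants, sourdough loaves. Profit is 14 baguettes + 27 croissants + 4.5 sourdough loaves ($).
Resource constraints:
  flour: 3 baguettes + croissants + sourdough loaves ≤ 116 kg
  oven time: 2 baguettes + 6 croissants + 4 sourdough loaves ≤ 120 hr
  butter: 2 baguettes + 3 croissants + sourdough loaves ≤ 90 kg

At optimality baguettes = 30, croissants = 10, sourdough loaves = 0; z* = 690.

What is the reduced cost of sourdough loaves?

-8.5

Binding: oven time and butter. Non-binding: flour (16 unused).
Slack constraints have shadow price 0 (complementary slackness).
From A_Bᵀ y = c: 2·y_oven time + 2·y_butter = 14; 6·y_oven time + 3·y_butter = 27.
Solving: y_oven time = 2, y_butter = 5.
Reduced cost of sourdough loaves: c₃ − yᵀa₃ = 4.5 − (2·4 + 5·1) = 4.5 − 13 = -8.5.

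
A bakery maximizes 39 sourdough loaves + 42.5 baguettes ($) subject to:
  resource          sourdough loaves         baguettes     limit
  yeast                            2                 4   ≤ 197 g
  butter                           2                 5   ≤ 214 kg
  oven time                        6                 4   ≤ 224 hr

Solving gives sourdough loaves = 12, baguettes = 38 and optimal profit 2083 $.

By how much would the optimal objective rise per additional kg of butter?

4.5

Check each constraint at x*: yeast 176/197 (slack 21); butter 214/214 (tight); oven time 224/224 (tight).
Since yeast is not tight, its dual is 0.
Dual feasibility on the basic columns requires 2·y_butter + 6·y_oven time = 39, 5·y_butter + 4·y_oven time = 42.5.
This yields shadow prices y_butter = 4.5, y_oven time = 5.
Shadow price of butter = 4.5.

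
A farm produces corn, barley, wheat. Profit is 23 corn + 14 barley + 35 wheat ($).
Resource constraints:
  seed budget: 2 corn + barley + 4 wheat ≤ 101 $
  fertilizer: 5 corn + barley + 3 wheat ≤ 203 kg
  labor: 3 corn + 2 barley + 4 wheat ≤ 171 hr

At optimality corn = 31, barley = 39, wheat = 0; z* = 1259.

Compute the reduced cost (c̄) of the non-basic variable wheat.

Check each constraint at x*: seed budget 101/101 (tight); fertilizer 194/203 (slack 9); labor 171/171 (tight).
By complementary slackness, y = 0 for the non-binding constraint.
The binding rows give the dual system: 2·y_seed budget + 3·y_labor = 23 and 1·y_seed budget + 2·y_labor = 14.
Solving: y_seed budget = 4, y_labor = 5.
Reduced cost of wheat: c₃ − yᵀa₃ = 35 − (4·4 + 5·4) = 35 − 36 = -1.

-1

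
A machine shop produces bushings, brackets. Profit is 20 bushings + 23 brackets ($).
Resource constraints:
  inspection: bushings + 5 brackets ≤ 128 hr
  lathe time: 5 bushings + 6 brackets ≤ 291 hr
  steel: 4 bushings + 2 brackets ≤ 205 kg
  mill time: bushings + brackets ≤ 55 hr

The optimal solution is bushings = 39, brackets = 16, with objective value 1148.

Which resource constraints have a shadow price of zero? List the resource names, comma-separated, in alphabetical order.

inspection, steel

inspection: 119/128 (slack 9)
lathe time: 291/291 (binding)
steel: 188/205 (slack 17)
mill time: 55/55 (binding)
By complementary slackness, a constraint with positive slack has shadow price 0 → inspection, steel.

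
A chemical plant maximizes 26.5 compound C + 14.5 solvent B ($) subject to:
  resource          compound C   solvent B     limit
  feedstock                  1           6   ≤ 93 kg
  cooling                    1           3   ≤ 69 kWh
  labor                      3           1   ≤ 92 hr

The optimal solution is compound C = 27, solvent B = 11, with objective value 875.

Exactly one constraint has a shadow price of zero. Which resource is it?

cooling

feedstock: 93/93 (binding)
cooling: 60/69 (slack 9)
labor: 92/92 (binding)
By complementary slackness, a constraint with positive slack has shadow price 0 → cooling.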